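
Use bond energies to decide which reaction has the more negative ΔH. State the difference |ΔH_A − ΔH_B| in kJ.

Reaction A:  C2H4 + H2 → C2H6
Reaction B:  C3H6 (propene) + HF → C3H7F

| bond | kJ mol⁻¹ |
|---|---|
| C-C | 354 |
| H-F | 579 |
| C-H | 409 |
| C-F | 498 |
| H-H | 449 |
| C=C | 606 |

Reaction A, by 41 kJ

Reaction A:
  Bonds broken (reactants):
    C-H: 4 × 409 = 1636
    C=C: 1 × 606 = 606
    H-H: 1 × 449 = 449
    Σ(broken) = 2691 kJ
  Bonds formed (products):
    C-C: 1 × 354 = 354
    C-H: 6 × 409 = 2454
    Σ(formed) = 2808 kJ
  ΔH_A = 2691 − 2808 = −117 kJ
Reaction B:
  Bonds broken (reactants):
    C-C: 1 × 354 = 354
    C-H: 6 × 409 = 2454
    C=C: 1 × 606 = 606
    H-F: 1 × 579 = 579
    Σ(broken) = 3993 kJ
  Bonds formed (products):
    C-C: 2 × 354 = 708
    C-F: 1 × 498 = 498
    C-H: 7 × 409 = 2863
    Σ(formed) = 4069 kJ
  ΔH_B = 3993 − 4069 = −76 kJ
ΔH_A − ΔH_B = −41 kJ, so reaction A has the more negative ΔH; |ΔH_A − ΔH_B| = 41 kJ.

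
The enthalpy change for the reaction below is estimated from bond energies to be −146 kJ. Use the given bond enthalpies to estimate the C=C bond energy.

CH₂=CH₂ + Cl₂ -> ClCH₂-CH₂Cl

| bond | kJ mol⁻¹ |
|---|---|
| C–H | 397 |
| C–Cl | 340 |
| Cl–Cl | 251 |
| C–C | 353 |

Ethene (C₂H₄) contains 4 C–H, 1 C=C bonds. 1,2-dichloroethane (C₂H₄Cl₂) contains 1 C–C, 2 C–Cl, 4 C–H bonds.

D(C=C) ≈ 636 kJ/mol

Let D be the C=C bond energy.
Σ(broken) = 4×397 + 1×D + 1×251 = 1839 + D
Σ(formed) = 1×353 + 2×340 + 4×397 = 2621
ΔH = Σ(broken) − Σ(formed) = (1839 + D) − (2621) = −782 + D
Setting this equal to −146 kJ gives D = 636 kJ/mol.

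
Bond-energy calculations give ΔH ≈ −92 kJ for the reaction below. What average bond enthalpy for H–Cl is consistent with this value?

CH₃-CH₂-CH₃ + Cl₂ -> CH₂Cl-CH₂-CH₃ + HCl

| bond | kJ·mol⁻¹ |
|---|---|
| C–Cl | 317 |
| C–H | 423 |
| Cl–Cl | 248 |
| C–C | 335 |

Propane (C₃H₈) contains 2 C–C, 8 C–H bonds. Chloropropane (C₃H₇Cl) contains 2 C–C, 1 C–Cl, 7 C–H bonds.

D(H–Cl) ≈ 446 kJ/mol

Let D be the H–Cl bond energy.
Σ(broken) = 2×335 + 8×423 + 1×248 = 4302
Σ(formed) = 2×335 + 1×317 + 7×423 + 1×D = 3948 + D
ΔH = Σ(broken) − Σ(formed) = (4302) − (3948 + D) = +354 − D
Setting this equal to −92 kJ gives D = 446 kJ/mol.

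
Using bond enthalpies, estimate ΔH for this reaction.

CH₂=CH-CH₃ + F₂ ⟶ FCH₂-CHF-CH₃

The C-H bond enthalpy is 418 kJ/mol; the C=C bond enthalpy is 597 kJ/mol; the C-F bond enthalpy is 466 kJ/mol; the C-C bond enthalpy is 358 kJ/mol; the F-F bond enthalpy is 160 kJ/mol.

Bonds broken (reactants):
  C-C: 1 × 358 = 358
  C-H: 6 × 418 = 2508
  C=C: 1 × 597 = 597
  F-F: 1 × 160 = 160
  Σ(broken) = 3623 kJ
Bonds formed (products):
  C-C: 2 × 358 = 716
  C-F: 2 × 466 = 932
  C-H: 6 × 418 = 2508
  Σ(formed) = 4156 kJ
ΔH = Σ(broken) − Σ(formed) = 3623 − 4156 = −533 kJ

ΔH ≈ −533 kJ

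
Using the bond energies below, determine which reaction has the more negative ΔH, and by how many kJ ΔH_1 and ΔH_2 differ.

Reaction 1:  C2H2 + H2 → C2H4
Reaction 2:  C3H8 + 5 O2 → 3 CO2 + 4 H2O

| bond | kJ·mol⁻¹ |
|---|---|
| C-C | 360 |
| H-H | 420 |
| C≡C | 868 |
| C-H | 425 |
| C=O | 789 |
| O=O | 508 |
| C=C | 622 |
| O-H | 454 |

Reaction 1:
  Bonds broken (reactants):
    C≡C: 1 × 868 = 868
    C-H: 2 × 425 = 850
    H-H: 1 × 420 = 420
    Σ(broken) = 2138 kJ
  Bonds formed (products):
    C-H: 4 × 425 = 1700
    C=C: 1 × 622 = 622
    Σ(formed) = 2322 kJ
  ΔH_1 = 2138 − 2322 = −184 kJ
Reaction 2:
  Bonds broken (reactants):
    C-C: 2 × 360 = 720
    C-H: 8 × 425 = 3400
    O=O: 5 × 508 = 2540
    Σ(broken) = 6660 kJ
  Bonds formed (products):
    C=O: 6 × 789 = 4734
    O-H: 8 × 454 = 3632
    Σ(formed) = 8366 kJ
  ΔH_2 = 6660 − 8366 = −1706 kJ
ΔH_1 − ΔH_2 = +1522 kJ, so reaction 2 has the more negative ΔH; |ΔH_1 − ΔH_2| = 1522 kJ.

Reaction 2, by 1522 kJ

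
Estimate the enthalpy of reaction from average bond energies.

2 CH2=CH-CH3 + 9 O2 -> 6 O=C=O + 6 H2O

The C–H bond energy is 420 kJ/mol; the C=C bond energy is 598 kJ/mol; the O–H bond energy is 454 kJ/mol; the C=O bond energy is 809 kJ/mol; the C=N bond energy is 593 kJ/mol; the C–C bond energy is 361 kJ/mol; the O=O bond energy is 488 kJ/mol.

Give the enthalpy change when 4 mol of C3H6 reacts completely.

Bonds broken (reactants):
  C–C: 2 × 361 = 722
  C–H: 12 × 420 = 5040
  C=C: 2 × 598 = 1196
  O=O: 9 × 488 = 4392
  Σ(broken) = 11350 kJ
Bonds formed (products):
  C=O: 12 × 809 = 9708
  O–H: 12 × 454 = 5448
  Σ(formed) = 15156 kJ
ΔH = Σ(broken) − Σ(formed) = 11350 − 15156 = −3806 kJ
For 2× the reaction as written: 2 × (−3806) = −7612 kJ

ΔH = −7612 kJ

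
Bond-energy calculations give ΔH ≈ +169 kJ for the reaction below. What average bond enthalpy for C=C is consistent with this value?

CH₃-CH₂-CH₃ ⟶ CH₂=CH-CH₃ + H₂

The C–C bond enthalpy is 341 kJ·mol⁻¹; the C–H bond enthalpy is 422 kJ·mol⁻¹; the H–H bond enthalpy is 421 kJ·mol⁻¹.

Let D be the C=C bond energy.
Σ(broken) = 2×341 + 8×422 = 4058
Σ(formed) = 1×341 + 6×422 + 1×D + 1×421 = 3294 + D
ΔH = Σ(broken) − Σ(formed) = (4058) − (3294 + D) = +764 − D
Setting this equal to +169 kJ gives D = 595 kJ/mol.

D(C=C) ≈ 595 kJ/mol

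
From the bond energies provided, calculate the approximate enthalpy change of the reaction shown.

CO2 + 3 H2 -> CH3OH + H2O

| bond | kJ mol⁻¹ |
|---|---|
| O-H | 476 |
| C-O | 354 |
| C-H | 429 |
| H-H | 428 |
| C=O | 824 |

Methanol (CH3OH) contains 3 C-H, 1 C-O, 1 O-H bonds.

Bonds broken (reactants):
  C=O: 2 × 824 = 1648
  H-H: 3 × 428 = 1284
  Σ(broken) = 2932 kJ
Bonds formed (products):
  C-H: 3 × 429 = 1287
  C-O: 1 × 354 = 354
  O-H: 3 × 476 = 1428
  Σ(formed) = 3069 kJ
ΔH = Σ(broken) − Σ(formed) = 2932 − 3069 = −137 kJ

ΔH ≈ −137 kJ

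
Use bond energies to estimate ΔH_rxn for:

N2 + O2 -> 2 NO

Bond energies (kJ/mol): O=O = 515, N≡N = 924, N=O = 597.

Bonds broken (reactants):
  N≡N: 1 × 924 = 924
  O=O: 1 × 515 = 515
  Σ(broken) = 1439 kJ
Bonds formed (products):
  N=O: 2 × 597 = 1194
  Σ(formed) = 1194 kJ
ΔH = Σ(broken) − Σ(formed) = 1439 − 1194 = +245 kJ

ΔH ≈ +245 kJ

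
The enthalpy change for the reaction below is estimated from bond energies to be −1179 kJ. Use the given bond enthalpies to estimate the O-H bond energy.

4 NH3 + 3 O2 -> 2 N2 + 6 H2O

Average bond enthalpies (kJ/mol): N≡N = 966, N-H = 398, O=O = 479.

D(O-H) ≈ 455 kJ/mol

Let D be the O-H bond energy.
Σ(broken) = 12×398 + 3×479 = 6213
Σ(formed) = 2×966 + 12×D = 1932 + 12D
ΔH = Σ(broken) − Σ(formed) = (6213) − (1932 + 12D) = +4281 − 12D
Setting this equal to −1179 kJ gives 12D = 5460, so D = 455 kJ/mol.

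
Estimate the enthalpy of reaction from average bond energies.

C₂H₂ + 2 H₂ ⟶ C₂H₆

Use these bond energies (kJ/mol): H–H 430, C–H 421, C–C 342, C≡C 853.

ΔH ≈ −313 kJ

Bonds broken (reactants):
  C≡C: 1 × 853 = 853
  C–H: 2 × 421 = 842
  H–H: 2 × 430 = 860
  Σ(broken) = 2555 kJ
Bonds formed (products):
  C–C: 1 × 342 = 342
  C–H: 6 × 421 = 2526
  Σ(formed) = 2868 kJ
ΔH = Σ(broken) − Σ(formed) = 2555 − 2868 = −313 kJ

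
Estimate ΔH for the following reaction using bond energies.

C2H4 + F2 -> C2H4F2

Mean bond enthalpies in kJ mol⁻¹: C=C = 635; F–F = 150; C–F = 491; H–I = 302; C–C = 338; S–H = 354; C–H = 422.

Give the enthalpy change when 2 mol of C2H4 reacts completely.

Bonds broken (reactants):
  C–H: 4 × 422 = 1688
  C=C: 1 × 635 = 635
  F–F: 1 × 150 = 150
  Σ(broken) = 2473 kJ
Bonds formed (products):
  C–C: 1 × 338 = 338
  C–F: 2 × 491 = 982
  C–H: 4 × 422 = 1688
  Σ(formed) = 3008 kJ
ΔH = Σ(broken) − Σ(formed) = 2473 − 3008 = −535 kJ
For 2× the reaction as written: 2 × (−535) = −1070 kJ

ΔH = −1070 kJ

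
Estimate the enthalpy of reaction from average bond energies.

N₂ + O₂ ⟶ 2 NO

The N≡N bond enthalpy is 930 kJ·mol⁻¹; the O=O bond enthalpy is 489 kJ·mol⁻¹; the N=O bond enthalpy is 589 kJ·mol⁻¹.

ΔH ≈ +241 kJ

Bonds broken (reactants):
  N≡N: 1 × 930 = 930
  O=O: 1 × 489 = 489
  Σ(broken) = 1419 kJ
Bonds formed (products):
  N=O: 2 × 589 = 1178
  Σ(formed) = 1178 kJ
ΔH = Σ(broken) − Σ(formed) = 1419 − 1178 = +241 kJ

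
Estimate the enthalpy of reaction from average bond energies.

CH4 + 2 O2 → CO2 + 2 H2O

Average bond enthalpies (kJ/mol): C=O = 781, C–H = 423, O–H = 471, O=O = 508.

ΔH ≈ −738 kJ

Bonds broken (reactants):
  C–H: 4 × 423 = 1692
  O=O: 2 × 508 = 1016
  Σ(broken) = 2708 kJ
Bonds formed (products):
  C=O: 2 × 781 = 1562
  O–H: 4 × 471 = 1884
  Σ(formed) = 3446 kJ
ΔH = Σ(broken) − Σ(formed) = 2708 − 3446 = −738 kJ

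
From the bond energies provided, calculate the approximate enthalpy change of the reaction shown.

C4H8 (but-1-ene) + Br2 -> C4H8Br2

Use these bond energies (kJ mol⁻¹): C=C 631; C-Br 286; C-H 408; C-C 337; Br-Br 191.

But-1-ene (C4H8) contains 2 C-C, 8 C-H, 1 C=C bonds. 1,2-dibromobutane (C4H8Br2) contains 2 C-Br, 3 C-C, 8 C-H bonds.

ΔH ≈ −87 kJ

Bonds broken (reactants):
  Br-Br: 1 × 191 = 191
  C-C: 2 × 337 = 674
  C-H: 8 × 408 = 3264
  C=C: 1 × 631 = 631
  Σ(broken) = 4760 kJ
Bonds formed (products):
  C-Br: 2 × 286 = 572
  C-C: 3 × 337 = 1011
  C-H: 8 × 408 = 3264
  Σ(formed) = 4847 kJ
ΔH = Σ(broken) − Σ(formed) = 4760 − 4847 = −87 kJ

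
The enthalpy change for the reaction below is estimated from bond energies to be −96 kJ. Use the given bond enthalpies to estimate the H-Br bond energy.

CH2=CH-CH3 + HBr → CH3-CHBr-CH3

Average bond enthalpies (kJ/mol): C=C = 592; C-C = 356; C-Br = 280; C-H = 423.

D(H-Br) ≈ 371 kJ/mol

Let D be the H-Br bond energy.
Σ(broken) = 1×356 + 6×423 + 1×592 + 1×D = 3486 + D
Σ(formed) = 1×280 + 2×356 + 7×423 = 3953
ΔH = Σ(broken) − Σ(formed) = (3486 + D) − (3953) = −467 + D
Setting this equal to −96 kJ gives D = 371 kJ/mol.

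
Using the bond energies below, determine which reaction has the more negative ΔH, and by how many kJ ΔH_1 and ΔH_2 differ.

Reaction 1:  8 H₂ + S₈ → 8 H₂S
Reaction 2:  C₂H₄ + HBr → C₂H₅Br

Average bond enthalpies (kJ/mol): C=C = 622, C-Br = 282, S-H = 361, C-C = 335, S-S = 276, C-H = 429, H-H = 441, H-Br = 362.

Reaction 2, by 22 kJ

Reaction 1:
  Bonds broken (reactants):
    H-H: 8 × 441 = 3528
    S-S: 8 × 276 = 2208
    Σ(broken) = 5736 kJ
  Bonds formed (products):
    S-H: 16 × 361 = 5776
    Σ(formed) = 5776 kJ
  ΔH_1 = 5736 − 5776 = −40 kJ
Reaction 2:
  Bonds broken (reactants):
    C-H: 4 × 429 = 1716
    C=C: 1 × 622 = 622
    H-Br: 1 × 362 = 362
    Σ(broken) = 2700 kJ
  Bonds formed (products):
    C-Br: 1 × 282 = 282
    C-C: 1 × 335 = 335
    C-H: 5 × 429 = 2145
    Σ(formed) = 2762 kJ
  ΔH_2 = 2700 − 2762 = −62 kJ
ΔH_1 − ΔH_2 = +22 kJ, so reaction 2 has the more negative ΔH; |ΔH_1 − ΔH_2| = 22 kJ.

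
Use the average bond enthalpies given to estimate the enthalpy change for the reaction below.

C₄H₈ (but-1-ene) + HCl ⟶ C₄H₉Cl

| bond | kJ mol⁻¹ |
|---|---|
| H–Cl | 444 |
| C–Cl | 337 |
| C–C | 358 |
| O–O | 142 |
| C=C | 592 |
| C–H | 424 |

ΔH ≈ −83 kJ

Bonds broken (reactants):
  C–C: 2 × 358 = 716
  C–H: 8 × 424 = 3392
  C=C: 1 × 592 = 592
  H–Cl: 1 × 444 = 444
  Σ(broken) = 5144 kJ
Bonds formed (products):
  C–C: 3 × 358 = 1074
  C–Cl: 1 × 337 = 337
  C–H: 9 × 424 = 3816
  Σ(formed) = 5227 kJ
ΔH = Σ(broken) − Σ(formed) = 5144 − 5227 = −83 kJ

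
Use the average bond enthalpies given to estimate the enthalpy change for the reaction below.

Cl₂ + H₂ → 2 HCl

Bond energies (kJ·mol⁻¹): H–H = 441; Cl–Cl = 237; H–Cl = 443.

Bonds broken (reactants):
  Cl–Cl: 1 × 237 = 237
  H–H: 1 × 441 = 441
  Σ(broken) = 678 kJ
Bonds formed (products):
  H–Cl: 2 × 443 = 886
  Σ(formed) = 886 kJ
ΔH = Σ(broken) − Σ(formed) = 678 − 886 = −208 kJ

ΔH ≈ −208 kJ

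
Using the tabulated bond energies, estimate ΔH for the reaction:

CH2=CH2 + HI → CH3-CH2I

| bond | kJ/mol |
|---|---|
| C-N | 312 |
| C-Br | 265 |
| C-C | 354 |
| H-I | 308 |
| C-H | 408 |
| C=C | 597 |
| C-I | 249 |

ΔH ≈ −106 kJ

Bonds broken (reactants):
  C-H: 4 × 408 = 1632
  C=C: 1 × 597 = 597
  H-I: 1 × 308 = 308
  Σ(broken) = 2537 kJ
Bonds formed (products):
  C-C: 1 × 354 = 354
  C-H: 5 × 408 = 2040
  C-I: 1 × 249 = 249
  Σ(formed) = 2643 kJ
ΔH = Σ(broken) − Σ(formed) = 2537 − 2643 = −106 kJ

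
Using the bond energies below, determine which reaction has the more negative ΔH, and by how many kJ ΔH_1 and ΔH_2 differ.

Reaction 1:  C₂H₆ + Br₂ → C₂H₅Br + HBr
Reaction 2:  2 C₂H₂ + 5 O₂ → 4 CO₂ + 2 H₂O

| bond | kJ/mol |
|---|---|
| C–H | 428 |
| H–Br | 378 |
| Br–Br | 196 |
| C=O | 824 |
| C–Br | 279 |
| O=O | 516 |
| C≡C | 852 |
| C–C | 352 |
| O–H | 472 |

Reaction 2, by 2451 kJ

Reaction 1:
  Bonds broken (reactants):
    Br–Br: 1 × 196 = 196
    C–C: 1 × 352 = 352
    C–H: 6 × 428 = 2568
    Σ(broken) = 3116 kJ
  Bonds formed (products):
    C–Br: 1 × 279 = 279
    C–C: 1 × 352 = 352
    C–H: 5 × 428 = 2140
    H–Br: 1 × 378 = 378
    Σ(formed) = 3149 kJ
  ΔH_1 = 3116 − 3149 = −33 kJ
Reaction 2:
  Bonds broken (reactants):
    C≡C: 2 × 852 = 1704
    C–H: 4 × 428 = 1712
    O=O: 5 × 516 = 2580
    Σ(broken) = 5996 kJ
  Bonds formed (products):
    C=O: 8 × 824 = 6592
    O–H: 4 × 472 = 1888
    Σ(formed) = 8480 kJ
  ΔH_2 = 5996 − 8480 = −2484 kJ
ΔH_1 − ΔH_2 = +2451 kJ, so reaction 2 has the more negative ΔH; |ΔH_1 − ΔH_2| = 2451 kJ.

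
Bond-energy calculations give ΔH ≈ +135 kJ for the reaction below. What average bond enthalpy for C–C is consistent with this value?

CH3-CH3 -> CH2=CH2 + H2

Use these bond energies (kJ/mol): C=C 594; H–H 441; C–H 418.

D(C–C) ≈ 334 kJ/mol

Let D be the C–C bond energy.
Σ(broken) = 1×D + 6×418 = 2508 + D
Σ(formed) = 4×418 + 1×594 + 1×441 = 2707
ΔH = Σ(broken) − Σ(formed) = (2508 + D) − (2707) = −199 + D
Setting this equal to +135 kJ gives D = 334 kJ/mol.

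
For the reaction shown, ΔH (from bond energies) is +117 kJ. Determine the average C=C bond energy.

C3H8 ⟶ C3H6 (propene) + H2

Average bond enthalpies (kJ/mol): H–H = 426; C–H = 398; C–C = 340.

Let D be the C=C bond energy.
Σ(broken) = 2×340 + 8×398 = 3864
Σ(formed) = 1×340 + 6×398 + 1×D + 1×426 = 3154 + D
ΔH = Σ(broken) − Σ(formed) = (3864) − (3154 + D) = +710 − D
Setting this equal to +117 kJ gives D = 593 kJ/mol.

D(C=C) ≈ 593 kJ/mol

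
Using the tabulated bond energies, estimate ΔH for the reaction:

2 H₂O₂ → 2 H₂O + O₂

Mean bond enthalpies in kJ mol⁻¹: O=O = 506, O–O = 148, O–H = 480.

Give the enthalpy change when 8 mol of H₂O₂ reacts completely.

ΔH = −840 kJ

Bonds broken (reactants):
  O–H: 4 × 480 = 1920
  O–O: 2 × 148 = 296
  Σ(broken) = 2216 kJ
Bonds formed (products):
  O–H: 4 × 480 = 1920
  O=O: 1 × 506 = 506
  Σ(formed) = 2426 kJ
ΔH = Σ(broken) − Σ(formed) = 2216 − 2426 = −210 kJ
For 4× the reaction as written: 4 × (−210) = −840 kJ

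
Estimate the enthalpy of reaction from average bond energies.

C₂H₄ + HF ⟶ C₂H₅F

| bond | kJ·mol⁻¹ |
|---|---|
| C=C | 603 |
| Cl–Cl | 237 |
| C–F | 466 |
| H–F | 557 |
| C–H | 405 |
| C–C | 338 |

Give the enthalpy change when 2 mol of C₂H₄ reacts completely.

ΔH = −98 kJ

Bonds broken (reactants):
  C–H: 4 × 405 = 1620
  C=C: 1 × 603 = 603
  H–F: 1 × 557 = 557
  Σ(broken) = 2780 kJ
Bonds formed (products):
  C–C: 1 × 338 = 338
  C–F: 1 × 466 = 466
  C–H: 5 × 405 = 2025
  Σ(formed) = 2829 kJ
ΔH = Σ(broken) − Σ(formed) = 2780 − 2829 = −49 kJ
For 2× the reaction as written: 2 × (−49) = −98 kJ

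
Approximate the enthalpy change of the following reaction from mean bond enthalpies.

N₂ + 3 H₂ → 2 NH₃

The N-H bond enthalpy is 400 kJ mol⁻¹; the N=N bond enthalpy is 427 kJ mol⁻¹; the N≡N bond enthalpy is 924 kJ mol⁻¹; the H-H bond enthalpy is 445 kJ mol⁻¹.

Bonds broken (reactants):
  H-H: 3 × 445 = 1335
  N≡N: 1 × 924 = 924
  Σ(broken) = 2259 kJ
Bonds formed (products):
  N-H: 6 × 400 = 2400
  Σ(formed) = 2400 kJ
ΔH = Σ(broken) − Σ(formed) = 2259 − 2400 = −141 kJ

ΔH ≈ −141 kJ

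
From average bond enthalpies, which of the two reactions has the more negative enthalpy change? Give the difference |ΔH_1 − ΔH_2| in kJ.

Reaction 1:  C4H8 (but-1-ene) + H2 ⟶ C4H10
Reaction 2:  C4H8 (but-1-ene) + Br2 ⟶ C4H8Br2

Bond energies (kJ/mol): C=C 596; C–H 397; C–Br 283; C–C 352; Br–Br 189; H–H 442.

Reaction 1:
  Bonds broken (reactants):
    C–C: 2 × 352 = 704
    C–H: 8 × 397 = 3176
    C=C: 1 × 596 = 596
    H–H: 1 × 442 = 442
    Σ(broken) = 4918 kJ
  Bonds formed (products):
    C–C: 3 × 352 = 1056
    C–H: 10 × 397 = 3970
    Σ(formed) = 5026 kJ
  ΔH_1 = 4918 − 5026 = −108 kJ
Reaction 2:
  Bonds broken (reactants):
    Br–Br: 1 × 189 = 189
    C–C: 2 × 352 = 704
    C–H: 8 × 397 = 3176
    C=C: 1 × 596 = 596
    Σ(broken) = 4665 kJ
  Bonds formed (products):
    C–Br: 2 × 283 = 566
    C–C: 3 × 352 = 1056
    C–H: 8 × 397 = 3176
    Σ(formed) = 4798 kJ
  ΔH_2 = 4665 − 4798 = −133 kJ
ΔH_1 − ΔH_2 = +25 kJ, so reaction 2 has the more negative ΔH; |ΔH_1 − ΔH_2| = 25 kJ.

Reaction 2, by 25 kJ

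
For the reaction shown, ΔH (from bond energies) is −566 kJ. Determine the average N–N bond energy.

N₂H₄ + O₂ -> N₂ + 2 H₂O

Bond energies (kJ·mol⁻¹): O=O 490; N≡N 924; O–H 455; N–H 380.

D(N–N) ≈ 168 kJ/mol

Let D be the N–N bond energy.
Σ(broken) = 4×380 + 1×D + 1×490 = 2010 + D
Σ(formed) = 1×924 + 4×455 = 2744
ΔH = Σ(broken) − Σ(formed) = (2010 + D) − (2744) = −734 + D
Setting this equal to −566 kJ gives D = 168 kJ/mol.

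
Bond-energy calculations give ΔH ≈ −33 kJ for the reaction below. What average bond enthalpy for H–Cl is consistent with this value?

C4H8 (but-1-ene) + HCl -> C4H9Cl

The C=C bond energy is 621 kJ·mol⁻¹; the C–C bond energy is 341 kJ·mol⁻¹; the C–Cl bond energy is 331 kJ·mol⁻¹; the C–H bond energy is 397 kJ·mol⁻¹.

Let D be the H–Cl bond energy.
Σ(broken) = 2×341 + 8×397 + 1×621 + 1×D = 4479 + D
Σ(formed) = 3×341 + 1×331 + 9×397 = 4927
ΔH = Σ(broken) − Σ(formed) = (4479 + D) − (4927) = −448 + D
Setting this equal to −33 kJ gives D = 415 kJ/mol.

D(H–Cl) ≈ 415 kJ/mol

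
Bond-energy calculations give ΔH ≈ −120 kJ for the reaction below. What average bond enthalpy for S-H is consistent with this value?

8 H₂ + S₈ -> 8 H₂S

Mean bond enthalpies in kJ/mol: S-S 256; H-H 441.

D(S-H) ≈ 356 kJ/mol

Let D be the S-H bond energy.
Σ(broken) = 8×441 + 8×256 = 5576
Σ(formed) = 16×D = 16D
ΔH = Σ(broken) − Σ(formed) = (5576) − (16D) = +5576 − 16D
Setting this equal to −120 kJ gives 16D = 5696, so D = 356 kJ/mol.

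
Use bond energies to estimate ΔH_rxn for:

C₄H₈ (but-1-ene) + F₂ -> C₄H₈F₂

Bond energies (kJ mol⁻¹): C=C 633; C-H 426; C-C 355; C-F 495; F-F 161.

Bonds broken (reactants):
  C-C: 2 × 355 = 710
  C-H: 8 × 426 = 3408
  C=C: 1 × 633 = 633
  F-F: 1 × 161 = 161
  Σ(broken) = 4912 kJ
Bonds formed (products):
  C-C: 3 × 355 = 1065
  C-F: 2 × 495 = 990
  C-H: 8 × 426 = 3408
  Σ(formed) = 5463 kJ
ΔH = Σ(broken) − Σ(formed) = 4912 − 5463 = −551 kJ

ΔH ≈ −551 kJ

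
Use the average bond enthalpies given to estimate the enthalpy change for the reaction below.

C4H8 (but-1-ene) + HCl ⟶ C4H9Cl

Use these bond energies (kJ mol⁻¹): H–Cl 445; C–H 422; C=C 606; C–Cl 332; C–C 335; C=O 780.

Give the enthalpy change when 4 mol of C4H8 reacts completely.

ΔH = −152 kJ

Bonds broken (reactants):
  C–C: 2 × 335 = 670
  C–H: 8 × 422 = 3376
  C=C: 1 × 606 = 606
  H–Cl: 1 × 445 = 445
  Σ(broken) = 5097 kJ
Bonds formed (products):
  C–C: 3 × 335 = 1005
  C–Cl: 1 × 332 = 332
  C–H: 9 × 422 = 3798
  Σ(formed) = 5135 kJ
ΔH = Σ(broken) − Σ(formed) = 5097 − 5135 = −38 kJ
For 4× the reaction as written: 4 × (−38) = −152 kJ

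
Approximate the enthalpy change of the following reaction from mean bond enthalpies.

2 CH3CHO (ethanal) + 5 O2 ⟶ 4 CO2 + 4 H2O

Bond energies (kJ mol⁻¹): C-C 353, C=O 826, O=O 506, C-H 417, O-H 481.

Bonds broken (reactants):
  C-C: 2 × 353 = 706
  C-H: 8 × 417 = 3336
  C=O: 2 × 826 = 1652
  O=O: 5 × 506 = 2530
  Σ(broken) = 8224 kJ
Bonds formed (products):
  C=O: 8 × 826 = 6608
  O-H: 8 × 481 = 3848
  Σ(formed) = 10456 kJ
ΔH = Σ(broken) − Σ(formed) = 8224 − 10456 = −2232 kJ

ΔH ≈ −2232 kJ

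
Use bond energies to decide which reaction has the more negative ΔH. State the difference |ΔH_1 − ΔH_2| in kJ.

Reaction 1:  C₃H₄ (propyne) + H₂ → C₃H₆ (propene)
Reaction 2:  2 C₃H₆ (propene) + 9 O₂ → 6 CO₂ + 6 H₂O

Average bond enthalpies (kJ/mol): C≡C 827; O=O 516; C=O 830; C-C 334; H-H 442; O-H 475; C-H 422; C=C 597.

Reaction 2, by 3918 kJ

Reaction 1:
  Bonds broken (reactants):
    C≡C: 1 × 827 = 827
    C-C: 1 × 334 = 334
    C-H: 4 × 422 = 1688
    H-H: 1 × 442 = 442
    Σ(broken) = 3291 kJ
  Bonds formed (products):
    C-C: 1 × 334 = 334
    C-H: 6 × 422 = 2532
    C=C: 1 × 597 = 597
    Σ(formed) = 3463 kJ
  ΔH_1 = 3291 − 3463 = −172 kJ
Reaction 2:
  Bonds broken (reactants):
    C-C: 2 × 334 = 668
    C-H: 12 × 422 = 5064
    C=C: 2 × 597 = 1194
    O=O: 9 × 516 = 4644
    Σ(broken) = 11570 kJ
  Bonds formed (products):
    C=O: 12 × 830 = 9960
    O-H: 12 × 475 = 5700
    Σ(formed) = 15660 kJ
  ΔH_2 = 11570 − 15660 = −4090 kJ
ΔH_1 − ΔH_2 = +3918 kJ, so reaction 2 has the more negative ΔH; |ΔH_1 − ΔH_2| = 3918 kJ.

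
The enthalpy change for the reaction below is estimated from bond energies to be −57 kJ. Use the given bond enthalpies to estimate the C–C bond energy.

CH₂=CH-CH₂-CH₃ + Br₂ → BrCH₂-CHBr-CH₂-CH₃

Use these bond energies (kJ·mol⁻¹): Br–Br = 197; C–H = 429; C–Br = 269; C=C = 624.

Let D be the C–C bond energy.
Σ(broken) = 1×197 + 2×D + 8×429 + 1×624 = 4253 + 2D
Σ(formed) = 2×269 + 3×D + 8×429 = 3970 + 3D
ΔH = Σ(broken) − Σ(formed) = (4253 + 2D) − (3970 + 3D) = +283 − D
Setting this equal to −57 kJ gives D = 340 kJ/mol.

D(C–C) ≈ 340 kJ/mol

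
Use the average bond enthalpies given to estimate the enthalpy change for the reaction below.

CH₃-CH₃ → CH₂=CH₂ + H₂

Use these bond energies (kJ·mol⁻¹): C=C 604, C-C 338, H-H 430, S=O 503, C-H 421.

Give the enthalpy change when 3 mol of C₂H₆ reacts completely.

ΔH = +438 kJ

Bonds broken (reactants):
  C-C: 1 × 338 = 338
  C-H: 6 × 421 = 2526
  Σ(broken) = 2864 kJ
Bonds formed (products):
  C-H: 4 × 421 = 1684
  C=C: 1 × 604 = 604
  H-H: 1 × 430 = 430
  Σ(formed) = 2718 kJ
ΔH = Σ(broken) − Σ(formed) = 2864 − 2718 = +146 kJ
For 3× the reaction as written: 3 × (+146) = +438 kJ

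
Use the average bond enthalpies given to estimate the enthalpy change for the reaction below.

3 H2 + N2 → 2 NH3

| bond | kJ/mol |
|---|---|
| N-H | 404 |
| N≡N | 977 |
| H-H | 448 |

ΔH ≈ −103 kJ

Bonds broken (reactants):
  H-H: 3 × 448 = 1344
  N≡N: 1 × 977 = 977
  Σ(broken) = 2321 kJ
Bonds formed (products):
  N-H: 6 × 404 = 2424
  Σ(formed) = 2424 kJ
ΔH = Σ(broken) − Σ(formed) = 2321 − 2424 = −103 kJ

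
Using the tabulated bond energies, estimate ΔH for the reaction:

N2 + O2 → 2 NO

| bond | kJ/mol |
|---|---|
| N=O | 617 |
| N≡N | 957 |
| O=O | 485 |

Bonds broken (reactants):
  N≡N: 1 × 957 = 957
  O=O: 1 × 485 = 485
  Σ(broken) = 1442 kJ
Bonds formed (products):
  N=O: 2 × 617 = 1234
  Σ(formed) = 1234 kJ
ΔH = Σ(broken) − Σ(formed) = 1442 − 1234 = +208 kJ

ΔH ≈ +208 kJ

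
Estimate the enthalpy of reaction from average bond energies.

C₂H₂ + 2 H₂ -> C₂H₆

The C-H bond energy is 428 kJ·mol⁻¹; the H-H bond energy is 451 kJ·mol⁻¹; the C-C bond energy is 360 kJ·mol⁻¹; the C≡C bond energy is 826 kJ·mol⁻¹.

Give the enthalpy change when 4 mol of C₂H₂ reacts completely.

ΔH = −1376 kJ

Bonds broken (reactants):
  C≡C: 1 × 826 = 826
  C-H: 2 × 428 = 856
  H-H: 2 × 451 = 902
  Σ(broken) = 2584 kJ
Bonds formed (products):
  C-C: 1 × 360 = 360
  C-H: 6 × 428 = 2568
  Σ(formed) = 2928 kJ
ΔH = Σ(broken) − Σ(formed) = 2584 − 2928 = −344 kJ
For 4× the reaction as written: 4 × (−344) = −1376 kJ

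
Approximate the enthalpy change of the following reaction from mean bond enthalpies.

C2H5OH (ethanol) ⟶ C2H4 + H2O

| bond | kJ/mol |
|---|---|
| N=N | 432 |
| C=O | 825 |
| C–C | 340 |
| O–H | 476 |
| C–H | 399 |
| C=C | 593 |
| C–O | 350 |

Bonds broken (reactants):
  C–C: 1 × 340 = 340
  C–H: 5 × 399 = 1995
  C–O: 1 × 350 = 350
  O–H: 1 × 476 = 476
  Σ(broken) = 3161 kJ
Bonds formed (products):
  C–H: 4 × 399 = 1596
  C=C: 1 × 593 = 593
  O–H: 2 × 476 = 952
  Σ(formed) = 3141 kJ
ΔH = Σ(broken) − Σ(formed) = 3161 − 3141 = +20 kJ

ΔH ≈ +20 kJ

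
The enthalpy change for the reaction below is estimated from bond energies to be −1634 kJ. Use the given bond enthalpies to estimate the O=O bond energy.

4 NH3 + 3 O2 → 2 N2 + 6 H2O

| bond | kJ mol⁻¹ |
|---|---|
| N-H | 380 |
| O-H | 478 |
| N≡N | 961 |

D(O=O) ≈ 488 kJ/mol

Let D be the O=O bond energy.
Σ(broken) = 12×380 + 3×D = 4560 + 3D
Σ(formed) = 2×961 + 12×478 = 7658
ΔH = Σ(broken) − Σ(formed) = (4560 + 3D) − (7658) = −3098 + 3D
Setting this equal to −1634 kJ gives 3D = 1464, so D = 488 kJ/mol.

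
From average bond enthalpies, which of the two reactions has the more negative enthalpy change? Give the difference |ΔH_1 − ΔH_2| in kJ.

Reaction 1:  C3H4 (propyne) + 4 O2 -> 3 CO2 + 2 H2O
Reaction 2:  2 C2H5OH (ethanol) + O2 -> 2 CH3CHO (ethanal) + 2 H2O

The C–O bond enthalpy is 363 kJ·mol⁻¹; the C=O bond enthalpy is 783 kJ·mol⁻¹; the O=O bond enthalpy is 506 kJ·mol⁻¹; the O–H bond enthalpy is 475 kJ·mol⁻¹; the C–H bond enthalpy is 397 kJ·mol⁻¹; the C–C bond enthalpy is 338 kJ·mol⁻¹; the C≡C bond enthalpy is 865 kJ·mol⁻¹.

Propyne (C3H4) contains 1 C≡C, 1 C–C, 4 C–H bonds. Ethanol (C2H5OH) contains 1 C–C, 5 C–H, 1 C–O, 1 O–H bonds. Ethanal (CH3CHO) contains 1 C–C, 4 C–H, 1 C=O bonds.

Reaction 1, by 1293 kJ

Reaction 1:
  Bonds broken (reactants):
    C≡C: 1 × 865 = 865
    C–C: 1 × 338 = 338
    C–H: 4 × 397 = 1588
    O=O: 4 × 506 = 2024
    Σ(broken) = 4815 kJ
  Bonds formed (products):
    C=O: 6 × 783 = 4698
    O–H: 4 × 475 = 1900
    Σ(formed) = 6598 kJ
  ΔH_1 = 4815 − 6598 = −1783 kJ
Reaction 2:
  Bonds broken (reactants):
    C–C: 2 × 338 = 676
    C–H: 10 × 397 = 3970
    C–O: 2 × 363 = 726
    O–H: 2 × 475 = 950
    O=O: 1 × 506 = 506
    Σ(broken) = 6828 kJ
  Bonds formed (products):
    C–C: 2 × 338 = 676
    C–H: 8 × 397 = 3176
    C=O: 2 × 783 = 1566
    O–H: 4 × 475 = 1900
    Σ(formed) = 7318 kJ
  ΔH_2 = 6828 − 7318 = −490 kJ
ΔH_1 − ΔH_2 = −1293 kJ, so reaction 1 has the more negative ΔH; |ΔH_1 − ΔH_2| = 1293 kJ.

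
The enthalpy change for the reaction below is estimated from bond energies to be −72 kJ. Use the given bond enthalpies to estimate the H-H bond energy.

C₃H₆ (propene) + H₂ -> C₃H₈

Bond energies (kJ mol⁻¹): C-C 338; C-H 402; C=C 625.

Let D be the H-H bond energy.
Σ(broken) = 1×338 + 6×402 + 1×625 + 1×D = 3375 + D
Σ(formed) = 2×338 + 8×402 = 3892
ΔH = Σ(broken) − Σ(formed) = (3375 + D) − (3892) = −517 + D
Setting this equal to −72 kJ gives D = 445 kJ/mol.

D(H-H) ≈ 445 kJ/mol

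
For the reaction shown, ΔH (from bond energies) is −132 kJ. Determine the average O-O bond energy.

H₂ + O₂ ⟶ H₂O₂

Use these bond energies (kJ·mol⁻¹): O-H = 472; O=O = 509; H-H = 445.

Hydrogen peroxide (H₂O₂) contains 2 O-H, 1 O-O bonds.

Let D be the O-O bond energy.
Σ(broken) = 1×445 + 1×509 = 954
Σ(formed) = 2×472 + 1×D = 944 + D
ΔH = Σ(broken) − Σ(formed) = (954) − (944 + D) = +10 − D
Setting this equal to −132 kJ gives D = 142 kJ/mol.

D(O-O) ≈ 142 kJ/mol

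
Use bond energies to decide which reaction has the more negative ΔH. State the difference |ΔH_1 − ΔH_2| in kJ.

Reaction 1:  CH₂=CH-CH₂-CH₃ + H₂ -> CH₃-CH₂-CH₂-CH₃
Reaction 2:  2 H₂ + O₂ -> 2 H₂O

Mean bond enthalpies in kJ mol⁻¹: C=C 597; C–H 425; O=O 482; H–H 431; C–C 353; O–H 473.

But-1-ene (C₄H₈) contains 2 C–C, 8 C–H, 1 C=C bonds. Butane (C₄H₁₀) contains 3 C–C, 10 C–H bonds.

Reaction 2, by 373 kJ

Reaction 1:
  Bonds broken (reactants):
    C–C: 2 × 353 = 706
    C–H: 8 × 425 = 3400
    C=C: 1 × 597 = 597
    H–H: 1 × 431 = 431
    Σ(broken) = 5134 kJ
  Bonds formed (products):
    C–C: 3 × 353 = 1059
    C–H: 10 × 425 = 4250
    Σ(formed) = 5309 kJ
  ΔH_1 = 5134 − 5309 = −175 kJ
Reaction 2:
  Bonds broken (reactants):
    H–H: 2 × 431 = 862
    O=O: 1 × 482 = 482
    Σ(broken) = 1344 kJ
  Bonds formed (products):
    O–H: 4 × 473 = 1892
    Σ(formed) = 1892 kJ
  ΔH_2 = 1344 − 1892 = −548 kJ
ΔH_1 − ΔH_2 = +373 kJ, so reaction 2 has the more negative ΔH; |ΔH_1 − ΔH_2| = 373 kJ.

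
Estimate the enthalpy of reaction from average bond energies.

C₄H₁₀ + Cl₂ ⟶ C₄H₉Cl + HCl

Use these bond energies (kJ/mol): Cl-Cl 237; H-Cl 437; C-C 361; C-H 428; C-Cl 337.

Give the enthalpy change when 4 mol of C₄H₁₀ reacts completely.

Bonds broken (reactants):
  C-C: 3 × 361 = 1083
  C-H: 10 × 428 = 4280
  Cl-Cl: 1 × 237 = 237
  Σ(broken) = 5600 kJ
Bonds formed (products):
  C-C: 3 × 361 = 1083
  C-Cl: 1 × 337 = 337
  C-H: 9 × 428 = 3852
  H-Cl: 1 × 437 = 437
  Σ(formed) = 5709 kJ
ΔH = Σ(broken) − Σ(formed) = 5600 − 5709 = −109 kJ
For 4× the reaction as written: 4 × (−109) = −436 kJ

ΔH = −436 kJ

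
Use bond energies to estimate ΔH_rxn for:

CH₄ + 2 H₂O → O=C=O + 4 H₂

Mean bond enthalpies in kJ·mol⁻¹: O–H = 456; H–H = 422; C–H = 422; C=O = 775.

ΔH ≈ +274 kJ

Bonds broken (reactants):
  C–H: 4 × 422 = 1688
  O–H: 4 × 456 = 1824
  Σ(broken) = 3512 kJ
Bonds formed (products):
  C=O: 2 × 775 = 1550
  H–H: 4 × 422 = 1688
  Σ(formed) = 3238 kJ
ΔH = Σ(broken) − Σ(formed) = 3512 − 3238 = +274 kJ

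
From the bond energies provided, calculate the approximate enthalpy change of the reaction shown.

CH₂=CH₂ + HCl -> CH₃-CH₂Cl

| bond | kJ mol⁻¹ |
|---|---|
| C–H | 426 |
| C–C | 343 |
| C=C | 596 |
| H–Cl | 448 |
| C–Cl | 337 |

Bonds broken (reactants):
  C–H: 4 × 426 = 1704
  C=C: 1 × 596 = 596
  H–Cl: 1 × 448 = 448
  Σ(broken) = 2748 kJ
Bonds formed (products):
  C–C: 1 × 343 = 343
  C–Cl: 1 × 337 = 337
  C–H: 5 × 426 = 2130
  Σ(formed) = 2810 kJ
ΔH = Σ(broken) − Σ(formed) = 2748 − 2810 = −62 kJ

ΔH ≈ −62 kJ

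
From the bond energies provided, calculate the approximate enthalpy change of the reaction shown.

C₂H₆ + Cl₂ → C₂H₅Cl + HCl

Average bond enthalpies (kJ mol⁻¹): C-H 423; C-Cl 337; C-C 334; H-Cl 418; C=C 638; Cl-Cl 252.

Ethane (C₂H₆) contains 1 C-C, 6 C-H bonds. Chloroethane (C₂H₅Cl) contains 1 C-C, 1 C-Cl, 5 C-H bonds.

ΔH ≈ −80 kJ

Bonds broken (reactants):
  C-C: 1 × 334 = 334
  C-H: 6 × 423 = 2538
  Cl-Cl: 1 × 252 = 252
  Σ(broken) = 3124 kJ
Bonds formed (products):
  C-C: 1 × 334 = 334
  C-Cl: 1 × 337 = 337
  C-H: 5 × 423 = 2115
  H-Cl: 1 × 418 = 418
  Σ(formed) = 3204 kJ
ΔH = Σ(broken) − Σ(formed) = 3124 − 3204 = −80 kJ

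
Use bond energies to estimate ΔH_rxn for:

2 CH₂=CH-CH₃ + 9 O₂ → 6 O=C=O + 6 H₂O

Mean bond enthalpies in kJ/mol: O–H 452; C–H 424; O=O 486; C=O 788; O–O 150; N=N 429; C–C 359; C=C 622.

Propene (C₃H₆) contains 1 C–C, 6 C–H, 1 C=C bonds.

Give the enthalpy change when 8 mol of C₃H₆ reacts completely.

ΔH = −13824 kJ

Bonds broken (reactants):
  C–C: 2 × 359 = 718
  C–H: 12 × 424 = 5088
  C=C: 2 × 622 = 1244
  O=O: 9 × 486 = 4374
  Σ(broken) = 11424 kJ
Bonds formed (products):
  C=O: 12 × 788 = 9456
  O–H: 12 × 452 = 5424
  Σ(formed) = 14880 kJ
ΔH = Σ(broken) − Σ(formed) = 11424 − 14880 = −3456 kJ
For 4× the reaction as written: 4 × (−3456) = −13824 kJ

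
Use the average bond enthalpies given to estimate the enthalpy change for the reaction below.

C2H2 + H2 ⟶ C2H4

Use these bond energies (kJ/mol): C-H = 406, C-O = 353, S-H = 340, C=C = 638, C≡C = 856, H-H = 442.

ΔH ≈ −152 kJ

Bonds broken (reactants):
  C≡C: 1 × 856 = 856
  C-H: 2 × 406 = 812
  H-H: 1 × 442 = 442
  Σ(broken) = 2110 kJ
Bonds formed (products):
  C-H: 4 × 406 = 1624
  C=C: 1 × 638 = 638
  Σ(formed) = 2262 kJ
ΔH = Σ(broken) − Σ(formed) = 2110 − 2262 = −152 kJ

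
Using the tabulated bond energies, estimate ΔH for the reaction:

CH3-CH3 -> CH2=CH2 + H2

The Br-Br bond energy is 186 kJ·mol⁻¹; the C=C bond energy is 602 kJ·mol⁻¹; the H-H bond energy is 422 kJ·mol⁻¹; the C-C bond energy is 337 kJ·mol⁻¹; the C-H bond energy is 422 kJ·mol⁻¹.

ΔH ≈ +157 kJ

Bonds broken (reactants):
  C-C: 1 × 337 = 337
  C-H: 6 × 422 = 2532
  Σ(broken) = 2869 kJ
Bonds formed (products):
  C-H: 4 × 422 = 1688
  C=C: 1 × 602 = 602
  H-H: 1 × 422 = 422
  Σ(formed) = 2712 kJ
ΔH = Σ(broken) − Σ(formed) = 2869 − 2712 = +157 kJ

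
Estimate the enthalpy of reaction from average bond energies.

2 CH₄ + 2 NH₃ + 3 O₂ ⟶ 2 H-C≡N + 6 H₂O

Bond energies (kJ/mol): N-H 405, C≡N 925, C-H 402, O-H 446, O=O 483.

Bonds broken (reactants):
  C-H: 8 × 402 = 3216
  N-H: 6 × 405 = 2430
  O=O: 3 × 483 = 1449
  Σ(broken) = 7095 kJ
Bonds formed (products):
  C≡N: 2 × 925 = 1850
  C-H: 2 × 402 = 804
  O-H: 12 × 446 = 5352
  Σ(formed) = 8006 kJ
ΔH = Σ(broken) − Σ(formed) = 7095 − 8006 = −911 kJ

ΔH ≈ −911 kJ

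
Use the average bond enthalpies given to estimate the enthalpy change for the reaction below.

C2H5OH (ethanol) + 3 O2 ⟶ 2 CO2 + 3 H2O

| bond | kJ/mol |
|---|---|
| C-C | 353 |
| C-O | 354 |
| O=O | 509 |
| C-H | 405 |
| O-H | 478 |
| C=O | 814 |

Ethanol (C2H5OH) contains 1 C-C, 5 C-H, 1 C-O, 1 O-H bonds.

Bonds broken (reactants):
  C-C: 1 × 353 = 353
  C-H: 5 × 405 = 2025
  C-O: 1 × 354 = 354
  O-H: 1 × 478 = 478
  O=O: 3 × 509 = 1527
  Σ(broken) = 4737 kJ
Bonds formed (products):
  C=O: 4 × 814 = 3256
  O-H: 6 × 478 = 2868
  Σ(formed) = 6124 kJ
ΔH = Σ(broken) − Σ(formed) = 4737 − 6124 = −1387 kJ

ΔH ≈ −1387 kJ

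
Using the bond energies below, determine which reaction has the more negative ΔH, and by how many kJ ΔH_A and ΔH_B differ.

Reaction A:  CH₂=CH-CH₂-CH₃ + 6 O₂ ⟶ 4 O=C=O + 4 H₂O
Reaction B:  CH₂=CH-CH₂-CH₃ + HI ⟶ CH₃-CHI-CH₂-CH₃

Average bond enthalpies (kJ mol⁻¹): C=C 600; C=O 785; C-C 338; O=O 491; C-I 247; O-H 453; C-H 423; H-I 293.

Reaction A, by 2183 kJ

Reaction A:
  Bonds broken (reactants):
    C-C: 2 × 338 = 676
    C-H: 8 × 423 = 3384
    C=C: 1 × 600 = 600
    O=O: 6 × 491 = 2946
    Σ(broken) = 7606 kJ
  Bonds formed (products):
    C=O: 8 × 785 = 6280
    O-H: 8 × 453 = 3624
    Σ(formed) = 9904 kJ
  ΔH_A = 7606 − 9904 = −2298 kJ
Reaction B:
  Bonds broken (reactants):
    C-C: 2 × 338 = 676
    C-H: 8 × 423 = 3384
    C=C: 1 × 600 = 600
    H-I: 1 × 293 = 293
    Σ(broken) = 4953 kJ
  Bonds formed (products):
    C-C: 3 × 338 = 1014
    C-H: 9 × 423 = 3807
    C-I: 1 × 247 = 247
    Σ(formed) = 5068 kJ
  ΔH_B = 4953 − 5068 = −115 kJ
ΔH_A − ΔH_B = −2183 kJ, so reaction A has the more negative ΔH; |ΔH_A − ΔH_B| = 2183 kJ.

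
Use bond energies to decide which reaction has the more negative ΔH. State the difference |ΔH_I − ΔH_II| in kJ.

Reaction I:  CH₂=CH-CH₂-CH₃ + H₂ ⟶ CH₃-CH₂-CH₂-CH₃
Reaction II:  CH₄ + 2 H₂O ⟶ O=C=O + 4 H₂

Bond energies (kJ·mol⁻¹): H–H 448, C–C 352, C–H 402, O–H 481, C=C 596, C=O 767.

Reaction I, by 318 kJ

Reaction I:
  Bonds broken (reactants):
    C–C: 2 × 352 = 704
    C–H: 8 × 402 = 3216
    C=C: 1 × 596 = 596
    H–H: 1 × 448 = 448
    Σ(broken) = 4964 kJ
  Bonds formed (products):
    C–C: 3 × 352 = 1056
    C–H: 10 × 402 = 4020
    Σ(formed) = 5076 kJ
  ΔH_I = 4964 − 5076 = −112 kJ
Reaction II:
  Bonds broken (reactants):
    C–H: 4 × 402 = 1608
    O–H: 4 × 481 = 1924
    Σ(broken) = 3532 kJ
  Bonds formed (products):
    C=O: 2 × 767 = 1534
    H–H: 4 × 448 = 1792
    Σ(formed) = 3326 kJ
  ΔH_II = 3532 − 3326 = +206 kJ
ΔH_I − ΔH_II = −318 kJ, so reaction I has the more negative ΔH; |ΔH_I − ΔH_II| = 318 kJ.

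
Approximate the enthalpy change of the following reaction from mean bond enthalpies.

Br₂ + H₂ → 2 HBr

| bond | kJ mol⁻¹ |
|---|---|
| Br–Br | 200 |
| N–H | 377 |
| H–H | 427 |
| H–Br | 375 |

ΔH ≈ −123 kJ

Bonds broken (reactants):
  Br–Br: 1 × 200 = 200
  H–H: 1 × 427 = 427
  Σ(broken) = 627 kJ
Bonds formed (products):
  H–Br: 2 × 375 = 750
  Σ(formed) = 750 kJ
ΔH = Σ(broken) − Σ(formed) = 627 − 750 = −123 kJ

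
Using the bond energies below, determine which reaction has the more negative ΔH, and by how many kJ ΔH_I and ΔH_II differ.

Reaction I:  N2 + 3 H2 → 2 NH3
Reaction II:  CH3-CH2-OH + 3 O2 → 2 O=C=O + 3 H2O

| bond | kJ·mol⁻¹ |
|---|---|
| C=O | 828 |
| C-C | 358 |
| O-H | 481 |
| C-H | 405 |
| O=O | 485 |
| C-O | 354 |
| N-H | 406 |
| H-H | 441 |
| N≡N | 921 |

Reaction II, by 1333 kJ

Reaction I:
  Bonds broken (reactants):
    H-H: 3 × 441 = 1323
    N≡N: 1 × 921 = 921
    Σ(broken) = 2244 kJ
  Bonds formed (products):
    N-H: 6 × 406 = 2436
    Σ(formed) = 2436 kJ
  ΔH_I = 2244 − 2436 = −192 kJ
Reaction II:
  Bonds broken (reactants):
    C-C: 1 × 358 = 358
    C-H: 5 × 405 = 2025
    C-O: 1 × 354 = 354
    O-H: 1 × 481 = 481
    O=O: 3 × 485 = 1455
    Σ(broken) = 4673 kJ
  Bonds formed (products):
    C=O: 4 × 828 = 3312
    O-H: 6 × 481 = 2886
    Σ(formed) = 6198 kJ
  ΔH_II = 4673 − 6198 = −1525 kJ
ΔH_I − ΔH_II = +1333 kJ, so reaction II has the more negative ΔH; |ΔH_I − ΔH_II| = 1333 kJ.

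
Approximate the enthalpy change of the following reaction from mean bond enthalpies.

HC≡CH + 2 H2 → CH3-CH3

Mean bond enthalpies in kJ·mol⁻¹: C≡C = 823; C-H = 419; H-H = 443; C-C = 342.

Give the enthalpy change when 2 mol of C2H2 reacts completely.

Bonds broken (reactants):
  C≡C: 1 × 823 = 823
  C-H: 2 × 419 = 838
  H-H: 2 × 443 = 886
  Σ(broken) = 2547 kJ
Bonds formed (products):
  C-C: 1 × 342 = 342
  C-H: 6 × 419 = 2514
  Σ(formed) = 2856 kJ
ΔH = Σ(broken) − Σ(formed) = 2547 − 2856 = −309 kJ
For 2× the reaction as written: 2 × (−309) = −618 kJ

ΔH = −618 kJ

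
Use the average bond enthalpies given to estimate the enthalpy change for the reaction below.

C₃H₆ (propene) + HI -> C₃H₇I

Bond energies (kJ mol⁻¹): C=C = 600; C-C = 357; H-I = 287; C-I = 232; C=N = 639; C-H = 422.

Bonds broken (reactants):
  C-C: 1 × 357 = 357
  C-H: 6 × 422 = 2532
  C=C: 1 × 600 = 600
  H-I: 1 × 287 = 287
  Σ(broken) = 3776 kJ
Bonds formed (products):
  C-C: 2 × 357 = 714
  C-H: 7 × 422 = 2954
  C-I: 1 × 232 = 232
  Σ(formed) = 3900 kJ
ΔH = Σ(broken) − Σ(formed) = 3776 − 3900 = −124 kJ

ΔH ≈ −124 kJ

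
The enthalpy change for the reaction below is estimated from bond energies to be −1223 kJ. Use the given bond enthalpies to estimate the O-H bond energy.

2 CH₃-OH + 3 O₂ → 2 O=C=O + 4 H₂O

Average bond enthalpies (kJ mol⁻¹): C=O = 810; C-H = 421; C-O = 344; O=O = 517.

Let D be the O-H bond energy.
Σ(broken) = 6×421 + 2×344 + 2×D + 3×517 = 4765 + 2D
Σ(formed) = 4×810 + 8×D = 3240 + 8D
ΔH = Σ(broken) − Σ(formed) = (4765 + 2D) − (3240 + 8D) = +1525 − 6D
Setting this equal to −1223 kJ gives 6D = 2748, so D = 458 kJ/mol.

D(O-H) ≈ 458 kJ/mol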